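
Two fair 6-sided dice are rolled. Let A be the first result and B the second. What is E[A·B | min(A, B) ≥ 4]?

25

P(min(A, B) ≥ 4) = 1/4.
Summing AB·P(x,y) over outcomes with min(A, B) ≥ 4 gives 25/4.
E[A·B | min(A, B) ≥ 4] = (25/4) / (1/4) = 25.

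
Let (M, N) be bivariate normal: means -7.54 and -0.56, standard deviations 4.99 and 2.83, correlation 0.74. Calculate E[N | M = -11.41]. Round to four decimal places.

-2.1842

For a bivariate normal, E[N | M=x] = μ_N + ρ·(σ_N/σ_M)·(x − μ_M).
E[N | M=-11.41] = -0.56 + (0.74)·(2.83/4.99)·(-11.41 − (-7.54)) = -0.56 + (0.41968)·(-3.87) = -2.1842.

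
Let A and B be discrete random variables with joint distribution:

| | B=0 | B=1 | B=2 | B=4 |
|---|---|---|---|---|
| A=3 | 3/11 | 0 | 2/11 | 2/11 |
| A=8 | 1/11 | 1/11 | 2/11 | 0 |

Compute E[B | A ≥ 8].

5/4

P(A ≥ 8) = 4/11.
Σ B·P over the event = 0·(1/11) + 1·(1/11) + 2·(2/11) = 5/11.
E[B | A ≥ 8] = (5/11) / (4/11) = 5/4.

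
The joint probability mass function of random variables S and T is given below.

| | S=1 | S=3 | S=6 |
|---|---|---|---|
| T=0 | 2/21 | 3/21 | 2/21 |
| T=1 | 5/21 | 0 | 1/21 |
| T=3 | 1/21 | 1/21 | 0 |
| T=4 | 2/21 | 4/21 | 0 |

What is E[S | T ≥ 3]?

9/4

P(T ≥ 3) = 8/21.
Σ S·P over the event = 1·(1/21) + 1·(2/21) + 3·(1/21) + 3·(4/21) = 6/7.
E[S | T ≥ 3] = (6/7) / (8/21) = 9/4.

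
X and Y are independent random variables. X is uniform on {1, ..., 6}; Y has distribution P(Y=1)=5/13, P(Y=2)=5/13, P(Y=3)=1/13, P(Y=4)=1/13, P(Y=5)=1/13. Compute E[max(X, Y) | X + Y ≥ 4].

P(X + Y ≥ 4) = 21/26.
Summing max(X,Y)·P(x,y) over outcomes with X + Y ≥ 4 gives 136/39.
E[max(X, Y) | X + Y ≥ 4] = (136/39) / (21/26) = 272/63.

272/63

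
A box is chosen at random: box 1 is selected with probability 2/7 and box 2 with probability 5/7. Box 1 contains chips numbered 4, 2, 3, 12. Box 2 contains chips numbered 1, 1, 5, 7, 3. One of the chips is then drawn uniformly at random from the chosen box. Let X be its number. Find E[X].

55/14

E[X | box 1] = (4+2+3+12)/4 = 21/4.
E[X | box 2] = (1+1+5+7+3)/5 = 17/5.
E[X] = (2/7)·(21/4) + (5/7)·(17/5) = 55/14.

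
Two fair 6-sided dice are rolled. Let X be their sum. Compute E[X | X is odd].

7

P(X is odd) = 1/2.
Σ over the event: 3·1/18 + 5·1/9 + 7·1/6 + 9·1/9 + 11·1/18 = 7/2.
E[X | X is odd] = (7/2) / (1/2) = 7.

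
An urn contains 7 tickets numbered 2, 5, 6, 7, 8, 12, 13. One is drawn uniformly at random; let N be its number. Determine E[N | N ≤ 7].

5

P(N ≤ 7) = 4/7.
Σ over the event: 2·1/7 + 5·1/7 + 6·1/7 + 7·1/7 = 20/7.
E[N | N ≤ 7] = (20/7) / (4/7) = 5.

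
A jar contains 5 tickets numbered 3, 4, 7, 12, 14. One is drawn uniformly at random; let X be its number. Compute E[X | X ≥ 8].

P(X ≥ 8) = 2/5.
Σ over the event: 12·1/5 + 14·1/5 = 26/5.
E[X | X ≥ 8] = (26/5) / (2/5) = 13.

13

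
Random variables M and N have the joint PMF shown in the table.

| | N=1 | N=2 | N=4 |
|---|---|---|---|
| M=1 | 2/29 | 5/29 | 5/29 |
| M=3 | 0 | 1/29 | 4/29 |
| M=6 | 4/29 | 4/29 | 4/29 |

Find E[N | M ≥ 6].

7/3

P(M ≥ 6) = 12/29.
Σ N·P over the event = 1·(4/29) + 2·(4/29) + 4·(4/29) = 28/29.
E[N | M ≥ 6] = (28/29) / (12/29) = 7/3.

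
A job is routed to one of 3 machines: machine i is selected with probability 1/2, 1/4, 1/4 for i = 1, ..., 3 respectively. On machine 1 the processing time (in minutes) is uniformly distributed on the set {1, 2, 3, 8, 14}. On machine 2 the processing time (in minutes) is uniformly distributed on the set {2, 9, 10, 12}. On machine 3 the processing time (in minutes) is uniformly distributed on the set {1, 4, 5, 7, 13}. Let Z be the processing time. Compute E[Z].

509/80

E[Z | machine 1] = (1+2+3+8+14)/5 = 28/5.
E[Z | machine 2] = (2+9+10+12)/4 = 33/4.
E[Z | machine 3] = (1+4+5+7+13)/5 = 6.
E[Z] = (1/2)·(28/5) + (1/4)·(33/4) + (1/4)·(6) = 509/80.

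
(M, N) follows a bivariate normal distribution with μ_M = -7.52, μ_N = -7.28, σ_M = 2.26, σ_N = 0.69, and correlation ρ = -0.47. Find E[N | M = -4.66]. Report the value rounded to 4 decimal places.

The regression of N on M has slope ρ·σ_N/σ_M and passes through (μ_M, μ_N).
E[N | M=-4.66] = -7.28 + (-0.47)·(0.69/2.26)·(-4.66 − (-7.52)) = -7.28 + (-0.1435)·(2.86) = -7.6904.

-7.6904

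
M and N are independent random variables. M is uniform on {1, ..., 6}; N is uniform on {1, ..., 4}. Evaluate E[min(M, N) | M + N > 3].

47/21

P(M + N > 3) = 7/8.
Summing min(M,N)·P(x,y) over outcomes with M + N > 3 gives 47/24.
E[min(M, N) | M + N > 3] = (47/24) / (7/8) = 47/21.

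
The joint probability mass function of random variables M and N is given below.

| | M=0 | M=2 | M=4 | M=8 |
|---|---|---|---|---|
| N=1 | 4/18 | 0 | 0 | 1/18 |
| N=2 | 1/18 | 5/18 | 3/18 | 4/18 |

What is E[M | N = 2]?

P(N = 2) = 13/18.
Σ M·P over the event = 0·(1/18) + 2·(5/18) + 4·(3/18) + 8·(4/18) = 3.
E[M | N = 2] = (3) / (13/18) = 54/13.

54/13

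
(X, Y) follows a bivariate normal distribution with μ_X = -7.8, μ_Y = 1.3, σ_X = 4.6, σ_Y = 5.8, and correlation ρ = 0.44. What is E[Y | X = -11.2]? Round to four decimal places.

-0.5863

The regression of Y on X has slope ρ·σ_Y/σ_X and passes through (μ_X, μ_Y).
E[Y | X=-11.2] = 1.3 + (0.44)·(5.8/4.6)·(-11.2 − (-7.8)) = 1.3 + (0.55478)·(-3.4) = -0.5863.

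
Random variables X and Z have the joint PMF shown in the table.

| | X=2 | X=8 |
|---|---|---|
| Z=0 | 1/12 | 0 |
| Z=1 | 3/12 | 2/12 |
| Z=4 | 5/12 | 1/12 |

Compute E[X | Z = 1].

P(Z = 1) = 5/12.
Summing X·P(X=x,Z=y) over the conditioning event gives 11/6.
E[X | Z = 1] = (11/6) / (5/12) = 22/5.

22/5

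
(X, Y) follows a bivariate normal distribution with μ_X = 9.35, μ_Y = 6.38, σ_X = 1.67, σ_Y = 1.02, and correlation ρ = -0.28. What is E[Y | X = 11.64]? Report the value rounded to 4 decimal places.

5.9884

For a bivariate normal, E[Y | X=x] = μ_Y + ρ·(σ_Y/σ_X)·(x − μ_X).
E[Y | X=11.64] = 6.38 + (-0.28)·(1.02/1.67)·(11.64 − (9.35)) = 6.38 + (-0.17102)·(2.29) = 5.9884.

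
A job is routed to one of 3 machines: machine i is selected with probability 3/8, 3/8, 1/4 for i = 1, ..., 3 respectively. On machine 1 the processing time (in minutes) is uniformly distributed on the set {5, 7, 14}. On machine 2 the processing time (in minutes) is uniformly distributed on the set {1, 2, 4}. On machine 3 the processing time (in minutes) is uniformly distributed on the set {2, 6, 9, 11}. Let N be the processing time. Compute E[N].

47/8

E[N | machine 1] = (5+7+14)/3 = 26/3.
E[N | machine 2] = (1+2+4)/3 = 7/3.
E[N | machine 3] = (2+6+9+11)/4 = 7.
By the law of total expectation,
E[N] = (3/8)·(26/3) + (3/8)·(7/3) + (1/4)·(7) = 47/8.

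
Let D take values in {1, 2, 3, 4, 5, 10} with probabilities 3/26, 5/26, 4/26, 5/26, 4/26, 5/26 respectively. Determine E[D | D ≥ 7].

P(D ≥ 7) = 5/26.
Σ over the event: 10·5/26 = 25/13.
E[D | D ≥ 7] = (25/13) / (5/26) = 10.

10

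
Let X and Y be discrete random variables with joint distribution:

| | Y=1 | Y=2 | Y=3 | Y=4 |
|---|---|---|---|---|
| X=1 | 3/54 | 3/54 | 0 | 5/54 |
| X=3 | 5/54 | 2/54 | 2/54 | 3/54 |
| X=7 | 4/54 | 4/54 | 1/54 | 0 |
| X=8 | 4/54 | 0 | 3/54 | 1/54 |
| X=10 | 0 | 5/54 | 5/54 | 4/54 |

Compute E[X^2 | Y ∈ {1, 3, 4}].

351/8

P(Y ∈ {1, 3, 4}) = 20/27.
Summing X^2·P(X=x,Y=y) over the conditioning event gives 65/2.
E[X^2 | Y ∈ {1, 3, 4}] = (65/2) / (20/27) = 351/8.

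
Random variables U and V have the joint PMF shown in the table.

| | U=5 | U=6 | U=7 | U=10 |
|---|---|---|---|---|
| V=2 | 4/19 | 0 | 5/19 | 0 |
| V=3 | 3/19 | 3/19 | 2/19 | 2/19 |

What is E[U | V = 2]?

55/9

P(V = 2) = 9/19.
Σ U·P over the event = 5·(4/19) + 7·(5/19) = 55/19.
E[U | V = 2] = (55/19) / (9/19) = 55/9.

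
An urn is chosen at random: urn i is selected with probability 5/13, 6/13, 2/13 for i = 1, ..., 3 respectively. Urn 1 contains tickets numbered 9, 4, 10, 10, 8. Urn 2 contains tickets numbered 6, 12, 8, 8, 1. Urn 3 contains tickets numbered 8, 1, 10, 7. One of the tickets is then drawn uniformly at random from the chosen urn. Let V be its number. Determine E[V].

E[V | urn 1] = (9+4+10+10+8)/5 = 41/5.
E[V | urn 2] = (6+12+8+8+1)/5 = 7.
E[V | urn 3] = (8+1+10+7)/4 = 13/2.
By the law of total expectation,
E[V] = (5/13)·(41/5) + (6/13)·(7) + (2/13)·(13/2) = 96/13.

96/13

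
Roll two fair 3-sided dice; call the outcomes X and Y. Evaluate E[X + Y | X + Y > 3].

P(X + Y > 3) = 2/3.
Summing (X+Y)·P(x,y) over outcomes with X + Y > 3 gives 28/9.
E[X + Y | X + Y > 3] = (28/9) / (2/3) = 14/3.

14/3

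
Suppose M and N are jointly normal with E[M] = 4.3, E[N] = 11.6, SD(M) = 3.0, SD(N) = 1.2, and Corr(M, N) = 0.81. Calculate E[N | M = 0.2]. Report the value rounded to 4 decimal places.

10.2716

For a bivariate normal, E[N | M=x] = μ_N + ρ·(σ_N/σ_M)·(x − μ_M).
E[N | M=0.2] = 11.6 + (0.81)·(1.2/3.0)·(0.2 − (4.3)) = 11.6 + (0.324)·(-4.1) = 10.2716.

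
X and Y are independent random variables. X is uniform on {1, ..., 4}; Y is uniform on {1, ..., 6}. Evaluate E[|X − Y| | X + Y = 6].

Outcomes with X + Y = 6: (1,5), (2,4), (3,3), (4,2), each with probability 1/24.
E[|X − Y| | X + Y = 6] = (4 + 2 + 0 + 2) / 4 = 2.

2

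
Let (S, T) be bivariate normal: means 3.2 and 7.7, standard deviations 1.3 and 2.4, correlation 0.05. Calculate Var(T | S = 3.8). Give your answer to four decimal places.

Var(T | S=x) = (1 − ρ²)·σ_T².
Var(T | S=3.8) = (2.4)²·(1 − (0.05)²) = 5.76·0.9975 = 5.7456.

5.7456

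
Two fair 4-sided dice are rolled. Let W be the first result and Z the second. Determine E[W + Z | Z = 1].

7/2

Outcomes with Z = 1: (1,1), (2,1), (3,1), (4,1), each with probability 1/16.
E[W + Z | Z = 1] = (2 + 3 + 4 + 5) / 4 = 7/2.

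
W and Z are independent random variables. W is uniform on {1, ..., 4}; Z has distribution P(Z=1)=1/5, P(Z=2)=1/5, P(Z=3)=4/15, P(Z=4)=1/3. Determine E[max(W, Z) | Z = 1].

P(Z = 1) = 1/5.
Summing max(W,Z)·P(x,y) over outcomes with Z = 1 gives 1/2.
E[max(W, Z) | Z = 1] = (1/2) / (1/5) = 5/2.

5/2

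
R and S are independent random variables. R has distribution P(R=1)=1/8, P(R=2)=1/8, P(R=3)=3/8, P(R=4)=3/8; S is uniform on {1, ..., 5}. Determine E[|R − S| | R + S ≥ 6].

5/4

P(R + S ≥ 6) = 3/5.
Summing |R−S|·P(x,y) over outcomes with R + S ≥ 6 gives 3/4.
E[|R − S| | R + S ≥ 6] = (3/4) / (3/5) = 5/4.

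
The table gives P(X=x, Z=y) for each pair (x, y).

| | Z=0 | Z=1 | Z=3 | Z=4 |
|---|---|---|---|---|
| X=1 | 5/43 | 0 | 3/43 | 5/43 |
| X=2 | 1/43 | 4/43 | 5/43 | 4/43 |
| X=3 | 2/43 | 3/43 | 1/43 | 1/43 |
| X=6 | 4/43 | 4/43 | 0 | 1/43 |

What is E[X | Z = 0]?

37/12

P(Z = 0) = 12/43.
Σ X·P over the event = 1·(5/43) + 2·(1/43) + 3·(2/43) + 6·(4/43) = 37/43.
E[X | Z = 0] = (37/43) / (12/43) = 37/12.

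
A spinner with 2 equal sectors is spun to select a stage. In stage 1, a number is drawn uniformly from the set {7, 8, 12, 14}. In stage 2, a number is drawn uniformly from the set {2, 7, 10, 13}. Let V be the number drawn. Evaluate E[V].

E[V | stage 1] = (7+8+12+14)/4 = 41/4.
E[V | stage 2] = (2+7+10+13)/4 = 8.
By the law of total expectation,
E[V] = (1/2)·(41/4) + (1/2)·(8) = 73/8.

73/8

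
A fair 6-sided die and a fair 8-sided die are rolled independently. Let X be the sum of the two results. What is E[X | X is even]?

P(X is even) = 1/2.
Σ over the event: 2·1/48 + 4·1/16 + 6·5/48 + 8·1/8 + 10·5/48 + 12·1/16 + 14·1/48 = 4.
E[X | X is even] = (4) / (1/2) = 8.

8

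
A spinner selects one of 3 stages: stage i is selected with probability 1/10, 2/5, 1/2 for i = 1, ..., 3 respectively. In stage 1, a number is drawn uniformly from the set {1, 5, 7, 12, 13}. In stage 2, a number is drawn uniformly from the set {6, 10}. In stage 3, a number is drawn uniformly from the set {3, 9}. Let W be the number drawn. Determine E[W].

174/25

E[W | stage 1] = (1+5+7+12+13)/5 = 38/5.
E[W | stage 2] = (6+10)/2 = 8.
E[W | stage 3] = (3+9)/2 = 6.
E[W] = (1/10)·(38/5) + (2/5)·(8) + (1/2)·(6) = 174/25.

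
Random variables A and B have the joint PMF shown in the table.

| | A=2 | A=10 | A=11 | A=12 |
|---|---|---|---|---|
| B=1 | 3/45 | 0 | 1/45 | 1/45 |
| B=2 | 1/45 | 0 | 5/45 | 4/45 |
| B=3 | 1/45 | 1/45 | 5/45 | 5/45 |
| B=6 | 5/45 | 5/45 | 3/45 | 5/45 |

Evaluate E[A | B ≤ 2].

P(B ≤ 2) = 1/3.
Summing A·P(A=x,B=y) over the conditioning event gives 134/45.
E[A | B ≤ 2] = (134/45) / (1/3) = 134/15.

134/15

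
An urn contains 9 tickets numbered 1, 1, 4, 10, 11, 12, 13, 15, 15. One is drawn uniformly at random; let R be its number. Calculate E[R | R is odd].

28/3

P(R is odd) = 2/3.
Σ over the event: 1·2/9 + 11·1/9 + 13·1/9 + 15·2/9 = 56/9.
E[R | R is odd] = (56/9) / (2/3) = 28/3.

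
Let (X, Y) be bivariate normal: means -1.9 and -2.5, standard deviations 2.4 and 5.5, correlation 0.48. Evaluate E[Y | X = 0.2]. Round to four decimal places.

For a bivariate normal, E[Y | X=x] = μ_Y + ρ·(σ_Y/σ_X)·(x − μ_X).
E[Y | X=0.2] = -2.5 + (0.48)·(5.5/2.4)·(0.2 − (-1.9)) = -2.5 + (1.1)·(2.1) = -0.1900.

-0.1900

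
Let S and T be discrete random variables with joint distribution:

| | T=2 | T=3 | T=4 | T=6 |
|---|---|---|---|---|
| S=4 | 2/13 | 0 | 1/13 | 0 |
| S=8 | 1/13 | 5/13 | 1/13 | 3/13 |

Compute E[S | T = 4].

6

P(T = 4) = 2/13.
Σ S·P over the event = 4·(1/13) + 8·(1/13) = 12/13.
E[S | T = 4] = (12/13) / (2/13) = 6.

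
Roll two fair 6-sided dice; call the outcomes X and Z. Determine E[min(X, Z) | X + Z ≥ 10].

Outcomes with X + Z ≥ 10: (4,6), (5,5), (5,6), (6,4), (6,5), (6,6), each with probability 1/36.
E[min(X, Z) | X + Z ≥ 10] = (4 + 5 + 5 + 4 + 5 + 6) / 6 = 29/6.

29/6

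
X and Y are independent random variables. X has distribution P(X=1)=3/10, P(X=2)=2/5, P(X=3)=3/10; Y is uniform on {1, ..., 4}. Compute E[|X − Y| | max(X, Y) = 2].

7/11

P(max(X, Y) = 2) = 11/40.
Summing |X−Y|·P(x,y) over outcomes with max(X, Y) = 2 gives 7/40.
E[|X − Y| | max(X, Y) = 2] = (7/40) / (11/40) = 7/11.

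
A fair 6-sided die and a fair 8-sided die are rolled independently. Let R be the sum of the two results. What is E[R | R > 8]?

P(R > 8) = 7/16.
Σ over the event: 9·1/8 + 10·5/48 + 11·1/12 + 12·1/16 + 13·1/24 + 14·1/48 = 14/3.
E[R | R > 8] = (14/3) / (7/16) = 32/3.

32/3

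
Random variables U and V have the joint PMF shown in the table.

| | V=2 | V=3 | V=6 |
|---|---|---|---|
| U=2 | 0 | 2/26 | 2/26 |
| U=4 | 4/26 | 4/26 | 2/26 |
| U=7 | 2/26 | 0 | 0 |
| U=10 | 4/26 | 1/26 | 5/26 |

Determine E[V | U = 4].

16/5

P(U = 4) = 5/13.
Σ V·P over the event = 2·(4/26) + 3·(4/26) + 6·(2/26) = 16/13.
E[V | U = 4] = (16/13) / (5/13) = 16/5.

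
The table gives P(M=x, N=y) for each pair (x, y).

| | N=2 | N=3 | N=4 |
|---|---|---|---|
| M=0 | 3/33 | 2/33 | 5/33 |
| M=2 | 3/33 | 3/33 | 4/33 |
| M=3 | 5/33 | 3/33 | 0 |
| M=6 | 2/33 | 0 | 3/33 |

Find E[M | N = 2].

P(N = 2) = 13/33.
Σ M·P over the event = 0·(3/33) + 2·(3/33) + 3·(5/33) + 6·(2/33) = 1.
E[M | N = 2] = (1) / (13/33) = 33/13.

33/13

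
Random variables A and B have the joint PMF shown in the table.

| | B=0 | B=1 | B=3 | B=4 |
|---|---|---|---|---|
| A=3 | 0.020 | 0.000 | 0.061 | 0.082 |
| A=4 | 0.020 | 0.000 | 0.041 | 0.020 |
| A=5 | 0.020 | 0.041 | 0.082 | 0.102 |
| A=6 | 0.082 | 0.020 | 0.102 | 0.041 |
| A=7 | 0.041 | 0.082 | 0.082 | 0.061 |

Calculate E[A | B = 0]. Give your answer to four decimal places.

P(B = 0) = 0.183.
Σ A·P over the event = 3·(0.020) + 4·(0.020) + 5·(0.020) + 6·(0.082) + 7·(0.041) = 1.019.
E[A | B = 0] = (1.019) / (0.183) = 5.5683.

5.5683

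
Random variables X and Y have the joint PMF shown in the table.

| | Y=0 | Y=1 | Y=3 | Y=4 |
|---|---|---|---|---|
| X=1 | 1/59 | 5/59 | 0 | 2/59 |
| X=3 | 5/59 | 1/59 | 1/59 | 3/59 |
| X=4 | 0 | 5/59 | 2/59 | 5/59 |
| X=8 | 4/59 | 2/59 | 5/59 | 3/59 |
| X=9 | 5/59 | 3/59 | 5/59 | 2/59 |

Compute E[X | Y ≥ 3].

169/28

P(Y ≥ 3) = 28/59.
Summing X·P(X=x,Y=y) over the conditioning event gives 169/59.
E[X | Y ≥ 3] = (169/59) / (28/59) = 169/28.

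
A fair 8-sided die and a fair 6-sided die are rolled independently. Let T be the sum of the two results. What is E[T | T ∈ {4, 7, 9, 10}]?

P(T ∈ {4, 7, 9, 10}) = 5/12.
Σ over the event: 4·1/16 + 7·1/8 + 9·1/8 + 10·5/48 = 79/24.
E[T | T ∈ {4, 7, 9, 10}] = (79/24) / (5/12) = 79/10.

79/10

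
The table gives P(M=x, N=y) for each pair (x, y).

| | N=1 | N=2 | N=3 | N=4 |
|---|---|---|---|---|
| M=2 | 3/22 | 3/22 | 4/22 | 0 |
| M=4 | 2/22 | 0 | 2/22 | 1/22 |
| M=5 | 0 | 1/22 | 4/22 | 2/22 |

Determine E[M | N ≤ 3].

61/19

P(N ≤ 3) = 19/22.
Σ M·P over the event = 2·(3/22) + 2·(3/22) + 2·(4/22) + 4·(2/22) + 4·(2/22) + 5·(1/22) + 5·(4/22) = 61/22.
E[M | N ≤ 3] = (61/22) / (19/22) = 61/19.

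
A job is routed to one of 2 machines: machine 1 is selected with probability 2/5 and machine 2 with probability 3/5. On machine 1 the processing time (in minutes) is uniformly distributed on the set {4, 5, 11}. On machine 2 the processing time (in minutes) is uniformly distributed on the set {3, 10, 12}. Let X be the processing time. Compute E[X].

E[X | machine 1] = (4+5+11)/3 = 20/3.
E[X | machine 2] = (3+10+12)/3 = 25/3.
By the law of total expectation,
E[X] = (2/5)·(20/3) + (3/5)·(25/3) = 23/3.

23/3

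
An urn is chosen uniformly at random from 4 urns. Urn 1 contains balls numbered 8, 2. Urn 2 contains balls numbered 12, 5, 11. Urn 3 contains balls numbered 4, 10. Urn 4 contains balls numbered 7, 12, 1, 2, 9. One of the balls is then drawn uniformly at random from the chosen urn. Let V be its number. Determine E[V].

413/60

E[V | urn 1] = (8+2)/2 = 5.
E[V | urn 2] = (12+5+11)/3 = 28/3.
E[V | urn 3] = (4+10)/2 = 7.
E[V | urn 4] = (7+12+1+2+9)/5 = 31/5.
By the law of total expectation,
E[V] = (1/4)·(5) + (1/4)·(28/3) + (1/4)·(7) + (1/4)·(31/5) = 413/60.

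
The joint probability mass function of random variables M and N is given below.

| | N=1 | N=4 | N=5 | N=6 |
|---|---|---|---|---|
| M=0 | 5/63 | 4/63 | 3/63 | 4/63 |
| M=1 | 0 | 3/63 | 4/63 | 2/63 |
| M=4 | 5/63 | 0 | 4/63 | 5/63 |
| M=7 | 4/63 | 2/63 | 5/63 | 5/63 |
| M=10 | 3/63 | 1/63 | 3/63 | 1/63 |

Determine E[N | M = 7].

P(M = 7) = 16/63.
Summing N·P(M=x,N=y) over the conditioning event gives 67/63.
E[N | M = 7] = (67/63) / (16/63) = 67/16.

67/16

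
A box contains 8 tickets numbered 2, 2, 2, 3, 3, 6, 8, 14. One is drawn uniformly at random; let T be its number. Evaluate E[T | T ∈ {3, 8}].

P(T ∈ {3, 8}) = 3/8.
Σ over the event: 3·1/4 + 8·1/8 = 7/4.
E[T | T ∈ {3, 8}] = (7/4) / (3/8) = 14/3.

14/3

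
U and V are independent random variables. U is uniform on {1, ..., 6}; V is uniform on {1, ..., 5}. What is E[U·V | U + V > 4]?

P(U + V > 4) = 4/5.
Summing UV·P(x,y) over outcomes with U + V > 4 gives 10.
E[U·V | U + V > 4] = (10) / (4/5) = 25/2.

25/2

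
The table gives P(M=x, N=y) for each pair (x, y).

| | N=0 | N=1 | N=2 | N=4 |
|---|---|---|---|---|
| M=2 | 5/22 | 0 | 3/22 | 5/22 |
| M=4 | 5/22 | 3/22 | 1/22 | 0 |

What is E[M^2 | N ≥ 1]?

8

P(N ≥ 1) = 6/11.
Σ M^2·P over the event = 4·(3/22) + 4·(5/22) + 16·(3/22) + 16·(1/22) = 48/11.
E[M^2 | N ≥ 1] = (48/11) / (6/11) = 8.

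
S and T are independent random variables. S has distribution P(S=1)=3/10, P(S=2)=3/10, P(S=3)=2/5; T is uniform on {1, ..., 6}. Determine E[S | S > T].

P(S > T) = 11/60.
Summing S·P(x,y) over outcomes with S > T gives 1/2.
E[S | S > T] = (1/2) / (11/60) = 30/11.

30/11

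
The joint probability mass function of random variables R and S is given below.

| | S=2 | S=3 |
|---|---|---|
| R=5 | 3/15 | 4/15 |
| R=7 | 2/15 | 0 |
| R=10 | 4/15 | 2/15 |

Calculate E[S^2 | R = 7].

P(R = 7) = 2/15.
Σ S^2·P over the event = 4·(2/15) = 8/15.
E[S^2 | R = 7] = (8/15) / (2/15) = 4.

4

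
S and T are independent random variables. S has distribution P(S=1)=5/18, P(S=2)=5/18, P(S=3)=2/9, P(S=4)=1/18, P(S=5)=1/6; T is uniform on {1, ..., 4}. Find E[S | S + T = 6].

41/13

P(S + T = 6) = 13/72.
Summing S·P(x,y) over outcomes with S + T = 6 gives 41/72.
E[S | S + T = 6] = (41/72) / (13/72) = 41/13.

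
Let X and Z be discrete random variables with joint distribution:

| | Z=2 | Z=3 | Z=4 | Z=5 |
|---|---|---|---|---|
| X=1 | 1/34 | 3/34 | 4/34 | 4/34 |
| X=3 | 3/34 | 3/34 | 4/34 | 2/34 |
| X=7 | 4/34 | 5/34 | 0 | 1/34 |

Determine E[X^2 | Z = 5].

P(Z = 5) = 7/34.
Σ X^2·P over the event = 1·(4/34) + 9·(2/34) + 49·(1/34) = 71/34.
E[X^2 | Z = 5] = (71/34) / (7/34) = 71/7.

71/7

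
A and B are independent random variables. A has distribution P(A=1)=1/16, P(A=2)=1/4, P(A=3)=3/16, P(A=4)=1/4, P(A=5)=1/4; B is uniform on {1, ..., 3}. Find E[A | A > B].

67/17

P(A > B) = 17/24.
Summing A·P(x,y) over outcomes with A > B gives 67/24.
E[A | A > B] = (67/24) / (17/24) = 67/17.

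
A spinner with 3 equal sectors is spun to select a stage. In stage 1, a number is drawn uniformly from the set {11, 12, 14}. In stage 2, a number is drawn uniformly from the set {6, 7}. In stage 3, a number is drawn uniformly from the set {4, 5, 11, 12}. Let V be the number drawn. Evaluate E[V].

161/18

E[V | stage 1] = (11+12+14)/3 = 37/3.
E[V | stage 2] = (6+7)/2 = 13/2.
E[V | stage 3] = (4+5+11+12)/4 = 8.
E[V] = (1/3)·(37/3) + (1/3)·(13/2) + (1/3)·(8) = 161/18.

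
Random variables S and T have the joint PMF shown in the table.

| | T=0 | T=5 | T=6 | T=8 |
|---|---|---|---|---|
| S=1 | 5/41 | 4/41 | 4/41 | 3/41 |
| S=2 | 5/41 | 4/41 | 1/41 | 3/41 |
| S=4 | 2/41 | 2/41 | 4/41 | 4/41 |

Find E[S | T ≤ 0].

23/12

P(T ≤ 0) = 12/41.
Σ S·P over the event = 1·(5/41) + 2·(5/41) + 4·(2/41) = 23/41.
E[S | T ≤ 0] = (23/41) / (12/41) = 23/12.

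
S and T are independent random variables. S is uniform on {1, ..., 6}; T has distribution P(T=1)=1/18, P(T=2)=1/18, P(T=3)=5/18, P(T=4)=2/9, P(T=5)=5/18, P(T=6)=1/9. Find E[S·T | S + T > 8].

P(S + T > 8) = 1/3.
Summing ST·P(x,y) over outcomes with S + T > 8 gives 857/108.
E[S·T | S + T > 8] = (857/108) / (1/3) = 857/36.

857/36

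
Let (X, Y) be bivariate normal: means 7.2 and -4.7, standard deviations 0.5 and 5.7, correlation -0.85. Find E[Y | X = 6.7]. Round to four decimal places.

0.1450

For a bivariate normal, E[Y | X=x] = μ_Y + ρ·(σ_Y/σ_X)·(x − μ_X).
E[Y | X=6.7] = -4.7 + (-0.85)·(5.7/0.5)·(6.7 − (7.2)) = -4.7 + (-9.69)·(-0.5) = 0.1450.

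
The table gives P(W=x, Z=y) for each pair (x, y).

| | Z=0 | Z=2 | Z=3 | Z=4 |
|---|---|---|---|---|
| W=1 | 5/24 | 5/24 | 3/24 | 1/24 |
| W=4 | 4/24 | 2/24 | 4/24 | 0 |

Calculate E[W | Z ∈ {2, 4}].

7/4

P(Z ∈ {2, 4}) = 1/3.
Σ W·P over the event = 1·(5/24) + 1·(1/24) + 4·(2/24) = 7/12.
E[W | Z ∈ {2, 4}] = (7/12) / (1/3) = 7/4.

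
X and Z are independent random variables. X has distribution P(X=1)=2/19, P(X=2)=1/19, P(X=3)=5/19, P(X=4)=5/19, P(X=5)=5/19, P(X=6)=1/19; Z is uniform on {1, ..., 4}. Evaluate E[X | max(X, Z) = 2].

3/2

P(max(X, Z) = 2) = 1/19.
Summing X·P(x,y) over outcomes with max(X, Z) = 2 gives 3/38.
E[X | max(X, Z) = 2] = (3/38) / (1/19) = 3/2.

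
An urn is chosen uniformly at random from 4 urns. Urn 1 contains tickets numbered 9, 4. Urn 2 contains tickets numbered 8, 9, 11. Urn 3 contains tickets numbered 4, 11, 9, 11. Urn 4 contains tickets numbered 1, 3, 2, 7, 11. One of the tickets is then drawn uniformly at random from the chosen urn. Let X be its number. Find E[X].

1763/240

E[X | urn 1] = (9+4)/2 = 13/2.
E[X | urn 2] = (8+9+11)/3 = 28/3.
E[X | urn 3] = (4+11+9+11)/4 = 35/4.
E[X | urn 4] = (1+3+2+7+11)/5 = 24/5.
By the law of total expectation,
E[X] = (1/4)·(13/2) + (1/4)·(28/3) + (1/4)·(35/4) + (1/4)·(24/5) = 1763/240.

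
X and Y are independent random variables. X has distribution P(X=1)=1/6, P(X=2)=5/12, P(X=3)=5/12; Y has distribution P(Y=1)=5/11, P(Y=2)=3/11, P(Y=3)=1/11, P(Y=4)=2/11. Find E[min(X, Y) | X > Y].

P(X > Y) = 65/132.
Summing min(X,Y)·P(x,y) over outcomes with X > Y gives 20/33.
E[min(X, Y) | X > Y] = (20/33) / (65/132) = 16/13.

16/13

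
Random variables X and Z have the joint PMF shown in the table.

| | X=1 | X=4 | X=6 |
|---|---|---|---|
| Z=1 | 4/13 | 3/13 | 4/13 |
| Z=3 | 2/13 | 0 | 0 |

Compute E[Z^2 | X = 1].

P(X = 1) = 6/13.
Σ Z^2·P over the event = 1·(4/13) + 9·(2/13) = 22/13.
E[Z^2 | X = 1] = (22/13) / (6/13) = 11/3.

11/3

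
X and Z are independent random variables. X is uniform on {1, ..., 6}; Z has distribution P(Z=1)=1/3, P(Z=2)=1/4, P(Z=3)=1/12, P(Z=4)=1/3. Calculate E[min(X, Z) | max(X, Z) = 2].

P(max(X, Z) = 2) = 5/36.
Summing min(X,Z)·P(x,y) over outcomes with max(X, Z) = 2 gives 13/72.
E[min(X, Z) | max(X, Z) = 2] = (13/72) / (5/36) = 13/10.

13/10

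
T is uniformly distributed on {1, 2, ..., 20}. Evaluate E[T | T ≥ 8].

14

P(T ≥ 8) = 13/20.
E[T | T ≥ 8] = (91/10) / (13/20) = 14.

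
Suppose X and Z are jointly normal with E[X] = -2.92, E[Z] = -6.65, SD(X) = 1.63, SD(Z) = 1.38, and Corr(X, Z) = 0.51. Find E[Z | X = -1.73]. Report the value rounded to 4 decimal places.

-6.1362

E[Z | X=x] = μ_Z + ρ(σ_Z/σ_X)(x − μ_X) for jointly normal variables.
E[Z | X=-1.73] = -6.65 + (0.51)·(1.38/1.63)·(-1.73 − (-2.92)) = -6.65 + (0.43178)·(1.19) = -6.1362.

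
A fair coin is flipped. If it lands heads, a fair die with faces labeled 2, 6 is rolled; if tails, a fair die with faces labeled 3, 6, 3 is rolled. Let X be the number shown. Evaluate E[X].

4

E[X | heads] = (2+6)/2 = 4.
E[X | tails] = (3+6+3)/3 = 4.
By the law of total expectation,
E[X] = (1/2)·(4) + (1/2)·(4) = 4.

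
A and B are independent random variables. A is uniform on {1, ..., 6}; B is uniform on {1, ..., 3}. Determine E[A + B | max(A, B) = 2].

10/3

Outcomes with max(A, B) = 2: (1,2), (2,1), (2,2), each with probability 1/18.
E[A + B | max(A, B) = 2] = (3 + 3 + 4) / 3 = 10/3.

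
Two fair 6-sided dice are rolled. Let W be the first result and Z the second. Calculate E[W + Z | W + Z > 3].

P(W + Z > 3) = 11/12.
Summing (W+Z)·P(x,y) over outcomes with W + Z > 3 gives 61/9.
E[W + Z | W + Z > 3] = (61/9) / (11/12) = 244/33.

244/33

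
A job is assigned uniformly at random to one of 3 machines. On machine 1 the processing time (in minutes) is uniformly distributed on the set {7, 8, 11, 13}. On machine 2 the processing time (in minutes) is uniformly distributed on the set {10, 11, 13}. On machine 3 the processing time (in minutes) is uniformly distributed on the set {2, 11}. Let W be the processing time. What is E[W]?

E[W | machine 1] = (7+8+11+13)/4 = 39/4.
E[W | machine 2] = (10+11+13)/3 = 34/3.
E[W | machine 3] = (2+11)/2 = 13/2.
By the law of total expectation,
E[W] = (1/3)·(39/4) + (1/3)·(34/3) + (1/3)·(13/2) = 331/36.

331/36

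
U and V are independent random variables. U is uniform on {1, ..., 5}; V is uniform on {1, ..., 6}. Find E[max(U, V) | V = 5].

5

P(V = 5) = 1/6.
Summing max(U,V)·P(x,y) over outcomes with V = 5 gives 5/6.
E[max(U, V) | V = 5] = (5/6) / (1/6) = 5.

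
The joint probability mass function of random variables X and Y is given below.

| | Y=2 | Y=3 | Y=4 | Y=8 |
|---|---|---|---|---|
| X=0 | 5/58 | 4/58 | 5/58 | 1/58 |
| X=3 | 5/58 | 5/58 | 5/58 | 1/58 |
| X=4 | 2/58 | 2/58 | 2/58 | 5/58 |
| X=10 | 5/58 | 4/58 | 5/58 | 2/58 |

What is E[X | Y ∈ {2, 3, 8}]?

179/41

P(Y ∈ {2, 3, 8}) = 41/58.
Summing X·P(X=x,Y=y) over the conditioning event gives 179/58.
E[X | Y ∈ {2, 3, 8}] = (179/58) / (41/58) = 179/41.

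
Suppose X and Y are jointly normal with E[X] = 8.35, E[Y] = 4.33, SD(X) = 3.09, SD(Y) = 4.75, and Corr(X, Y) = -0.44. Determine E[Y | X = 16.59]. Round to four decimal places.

-1.2433

For a bivariate normal, E[Y | X=x] = μ_Y + ρ·(σ_Y/σ_X)·(x − μ_X).
E[Y | X=16.59] = 4.33 + (-0.44)·(4.75/3.09)·(16.59 − (8.35)) = 4.33 + (-0.676375)·(8.24) = -1.2433.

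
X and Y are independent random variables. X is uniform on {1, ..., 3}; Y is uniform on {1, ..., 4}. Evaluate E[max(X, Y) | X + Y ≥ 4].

29/9

Outcomes with X + Y ≥ 4: (1,3), (1,4), (2,2), (2,3), (2,4), (3,1), (3,2), (3,3), (3,4), each with probability 1/12.
E[max(X, Y) | X + Y ≥ 4] = (3 + 4 + 2 + 3 + 4 + 3 + 3 + 3 + 4) / 9 = 29/9.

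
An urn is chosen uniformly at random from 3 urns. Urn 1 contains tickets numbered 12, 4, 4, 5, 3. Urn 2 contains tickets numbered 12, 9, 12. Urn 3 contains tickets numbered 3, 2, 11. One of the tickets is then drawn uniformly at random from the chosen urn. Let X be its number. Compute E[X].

E[X | urn 1] = (12+4+4+5+3)/5 = 28/5.
E[X | urn 2] = (12+9+12)/3 = 11.
E[X | urn 3] = (3+2+11)/3 = 16/3.
E[X] = (1/3)·(28/5) + (1/3)·(11) + (1/3)·(16/3) = 329/45.

329/45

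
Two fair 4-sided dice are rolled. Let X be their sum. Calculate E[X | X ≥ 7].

22/3

P(X ≥ 7) = 3/16.
Σ over the event: 7·1/8 + 8·1/16 = 11/8.
E[X | X ≥ 7] = (11/8) / (3/16) = 22/3.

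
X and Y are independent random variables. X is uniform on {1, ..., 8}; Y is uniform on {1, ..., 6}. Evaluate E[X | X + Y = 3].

P(X + Y = 3) = 1/24.
Summing X·P(x,y) over outcomes with X + Y = 3 gives 1/16.
E[X | X + Y = 3] = (1/16) / (1/24) = 3/2.

3/2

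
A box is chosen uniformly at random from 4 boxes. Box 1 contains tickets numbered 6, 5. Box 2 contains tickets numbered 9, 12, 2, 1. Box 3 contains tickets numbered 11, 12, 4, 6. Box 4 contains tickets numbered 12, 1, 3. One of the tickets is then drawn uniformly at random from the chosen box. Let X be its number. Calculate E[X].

301/48

E[X | box 1] = (6+5)/2 = 11/2.
E[X | box 2] = (9+12+2+1)/4 = 6.
E[X | box 3] = (11+12+4+6)/4 = 33/4.
E[X | box 4] = (12+1+3)/3 = 16/3.
By the law of total expectation,
E[X] = (1/4)·(11/2) + (1/4)·(6) + (1/4)·(33/4) + (1/4)·(16/3) = 301/48.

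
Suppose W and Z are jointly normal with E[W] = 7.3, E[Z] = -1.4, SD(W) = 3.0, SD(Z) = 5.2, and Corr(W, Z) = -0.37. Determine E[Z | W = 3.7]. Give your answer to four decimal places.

For a bivariate normal, E[Z | W=x] = μ_Z + ρ·(σ_Z/σ_W)·(x − μ_W).
E[Z | W=3.7] = -1.4 + (-0.37)·(5.2/3.0)·(3.7 − (7.3)) = -1.4 + (-0.64133)·(-3.6) = 0.9088.

0.9088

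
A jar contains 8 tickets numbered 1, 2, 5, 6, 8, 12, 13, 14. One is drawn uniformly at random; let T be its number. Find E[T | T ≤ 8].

22/5

P(T ≤ 8) = 5/8.
Σ over the event: 1·1/8 + 2·1/8 + 5·1/8 + 6·1/8 + 8·1/8 = 11/4.
E[T | T ≤ 8] = (11/4) / (5/8) = 22/5.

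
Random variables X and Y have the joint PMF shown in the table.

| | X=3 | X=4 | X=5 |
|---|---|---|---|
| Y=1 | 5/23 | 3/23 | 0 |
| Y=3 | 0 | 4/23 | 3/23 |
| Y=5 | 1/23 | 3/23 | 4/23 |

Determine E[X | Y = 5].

P(Y = 5) = 8/23.
Σ X·P over the event = 3·(1/23) + 4·(3/23) + 5·(4/23) = 35/23.
E[X | Y = 5] = (35/23) / (8/23) = 35/8.

35/8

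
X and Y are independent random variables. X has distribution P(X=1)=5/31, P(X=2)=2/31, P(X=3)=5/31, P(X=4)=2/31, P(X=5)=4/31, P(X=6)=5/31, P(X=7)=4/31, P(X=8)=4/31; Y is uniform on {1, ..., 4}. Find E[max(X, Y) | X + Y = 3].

P(X + Y = 3) = 7/124.
Summing max(X,Y)·P(x,y) over outcomes with X + Y = 3 gives 7/62.
E[max(X, Y) | X + Y = 3] = (7/62) / (7/124) = 2.

2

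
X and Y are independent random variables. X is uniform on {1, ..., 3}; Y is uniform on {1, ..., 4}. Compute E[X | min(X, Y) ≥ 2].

5/2

Outcomes with min(X, Y) ≥ 2: (2,2), (2,3), (2,4), (3,2), (3,3), (3,4), each with probability 1/12.
E[X | min(X, Y) ≥ 2] = (2 + 2 + 2 + 3 + 3 + 3) / 6 = 5/2.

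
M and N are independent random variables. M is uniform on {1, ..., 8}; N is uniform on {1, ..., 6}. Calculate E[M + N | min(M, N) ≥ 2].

P(min(M, N) ≥ 2) = 35/48.
Summing (M+N)·P(x,y) over outcomes with min(M, N) ≥ 2 gives 105/16.
E[M + N | min(M, N) ≥ 2] = (105/16) / (35/48) = 9.

9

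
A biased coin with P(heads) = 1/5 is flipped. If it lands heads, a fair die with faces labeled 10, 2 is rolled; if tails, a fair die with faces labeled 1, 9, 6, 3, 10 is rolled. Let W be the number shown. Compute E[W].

146/25

E[W | heads] = (10+2)/2 = 6.
E[W | tails] = (1+9+6+3+10)/5 = 29/5.
E[W] = (1/5)·(6) + (4/5)·(29/5) = 146/25.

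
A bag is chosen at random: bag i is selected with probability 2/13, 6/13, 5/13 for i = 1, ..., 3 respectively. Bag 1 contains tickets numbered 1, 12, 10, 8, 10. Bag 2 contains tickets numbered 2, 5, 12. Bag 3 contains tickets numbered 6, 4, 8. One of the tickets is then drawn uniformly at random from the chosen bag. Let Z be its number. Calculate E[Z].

E[Z | bag 1] = (1+12+10+8+10)/5 = 41/5.
E[Z | bag 2] = (2+5+12)/3 = 19/3.
E[Z | bag 3] = (6+4+8)/3 = 6.
E[Z] = (2/13)·(41/5) + (6/13)·(19/3) + (5/13)·(6) = 422/65.

422/65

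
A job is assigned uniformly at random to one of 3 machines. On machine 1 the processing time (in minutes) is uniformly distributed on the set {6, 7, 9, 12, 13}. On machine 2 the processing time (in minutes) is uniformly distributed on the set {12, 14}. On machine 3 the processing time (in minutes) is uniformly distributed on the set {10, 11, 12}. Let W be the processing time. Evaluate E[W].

167/15

E[W | machine 1] = (6+7+9+12+13)/5 = 47/5.
E[W | machine 2] = (12+14)/2 = 13.
E[W | machine 3] = (10+11+12)/3 = 11.
E[W] = (1/3)·(47/5) + (1/3)·(13) + (1/3)·(11) = 167/15.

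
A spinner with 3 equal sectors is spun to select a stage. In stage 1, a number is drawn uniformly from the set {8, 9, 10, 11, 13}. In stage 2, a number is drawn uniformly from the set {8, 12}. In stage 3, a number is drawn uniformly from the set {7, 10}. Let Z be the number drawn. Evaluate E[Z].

E[Z | stage 1] = (8+9+10+11+13)/5 = 51/5.
E[Z | stage 2] = (8+12)/2 = 10.
E[Z | stage 3] = (7+10)/2 = 17/2.
E[Z] = (1/3)·(51/5) + (1/3)·(10) + (1/3)·(17/2) = 287/30.

287/30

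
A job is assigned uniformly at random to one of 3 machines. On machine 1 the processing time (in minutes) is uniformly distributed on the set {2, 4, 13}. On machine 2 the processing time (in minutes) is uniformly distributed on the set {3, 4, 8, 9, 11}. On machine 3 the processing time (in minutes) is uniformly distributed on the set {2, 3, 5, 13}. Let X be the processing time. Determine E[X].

E[X | machine 1] = (2+4+13)/3 = 19/3.
E[X | machine 2] = (3+4+8+9+11)/5 = 7.
E[X | machine 3] = (2+3+5+13)/4 = 23/4.
By the law of total expectation,
E[X] = (1/3)·(19/3) + (1/3)·(7) + (1/3)·(23/4) = 229/36.

229/36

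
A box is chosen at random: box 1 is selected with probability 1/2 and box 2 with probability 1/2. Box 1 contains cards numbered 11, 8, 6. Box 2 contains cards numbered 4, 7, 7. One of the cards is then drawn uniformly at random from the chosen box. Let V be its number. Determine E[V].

43/6

E[V | box 1] = (11+8+6)/3 = 25/3.
E[V | box 2] = (4+7+7)/3 = 6.
By the law of total expectation,
E[V] = (1/2)·(25/3) + (1/2)·(6) = 43/6.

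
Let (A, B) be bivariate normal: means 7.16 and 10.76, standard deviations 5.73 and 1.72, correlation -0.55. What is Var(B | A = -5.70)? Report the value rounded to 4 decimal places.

The conditional variance in a bivariate normal is σ_B²(1 − ρ²), independent of x.
Var(B | A=-5.70) = (1.72)²·(1 − (-0.55)²) = 2.9584·0.6975 = 2.0635.

2.0635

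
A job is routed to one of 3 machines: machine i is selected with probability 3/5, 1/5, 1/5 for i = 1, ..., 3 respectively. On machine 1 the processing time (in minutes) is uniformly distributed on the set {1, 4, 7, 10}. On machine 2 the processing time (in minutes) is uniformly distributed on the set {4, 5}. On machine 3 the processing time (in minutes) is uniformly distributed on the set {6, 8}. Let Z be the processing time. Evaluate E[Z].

28/5

E[Z | machine 1] = (1+4+7+10)/4 = 11/2.
E[Z | machine 2] = (4+5)/2 = 9/2.
E[Z | machine 3] = (6+8)/2 = 7.
By the law of total expectation,
E[Z] = (3/5)·(11/2) + (1/5)·(9/2) + (1/5)·(7) = 28/5.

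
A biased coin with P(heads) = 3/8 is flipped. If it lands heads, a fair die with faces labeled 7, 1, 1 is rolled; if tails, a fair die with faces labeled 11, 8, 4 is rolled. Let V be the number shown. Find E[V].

E[V | heads] = (7+1+1)/3 = 3.
E[V | tails] = (11+8+4)/3 = 23/3.
By the law of total expectation,
E[V] = (3/8)·(3) + (5/8)·(23/3) = 71/12.

71/12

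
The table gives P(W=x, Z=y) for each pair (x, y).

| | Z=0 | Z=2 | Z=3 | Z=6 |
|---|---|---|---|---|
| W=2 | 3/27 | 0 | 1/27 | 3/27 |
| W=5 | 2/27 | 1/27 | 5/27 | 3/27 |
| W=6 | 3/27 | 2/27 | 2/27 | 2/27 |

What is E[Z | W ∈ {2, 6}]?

43/16

P(W ∈ {2, 6}) = 16/27.
Σ Z·P over the event = 0·(3/27) + 3·(1/27) + 6·(3/27) + 0·(3/27) + 2·(2/27) + 3·(2/27) + 6·(2/27) = 43/27.
E[Z | W ∈ {2, 6}] = (43/27) / (16/27) = 43/16.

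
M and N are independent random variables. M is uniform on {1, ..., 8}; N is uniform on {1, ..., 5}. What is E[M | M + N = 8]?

Outcomes with M + N = 8: (3,5), (4,4), (5,3), (6,2), (7,1), each with probability 1/40.
E[M | M + N = 8] = (3 + 4 + 5 + 6 + 7) / 5 = 5.

5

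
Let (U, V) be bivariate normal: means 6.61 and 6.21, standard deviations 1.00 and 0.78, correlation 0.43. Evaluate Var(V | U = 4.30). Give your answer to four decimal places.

The conditional variance in a bivariate normal is σ_V²(1 − ρ²), independent of x.
Var(V | U=4.30) = (0.78)²·(1 − (0.43)²) = 0.6084·0.8151 = 0.4959.

0.4959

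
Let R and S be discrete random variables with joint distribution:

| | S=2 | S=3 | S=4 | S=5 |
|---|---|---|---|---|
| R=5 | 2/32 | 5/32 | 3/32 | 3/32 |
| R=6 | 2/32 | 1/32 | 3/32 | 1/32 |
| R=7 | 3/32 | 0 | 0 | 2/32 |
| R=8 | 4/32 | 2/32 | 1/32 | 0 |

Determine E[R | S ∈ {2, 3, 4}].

163/26

P(S ∈ {2, 3, 4}) = 13/16.
Summing R·P(R=x,S=y) over the conditioning event gives 163/32.
E[R | S ∈ {2, 3, 4}] = (163/32) / (13/16) = 163/26.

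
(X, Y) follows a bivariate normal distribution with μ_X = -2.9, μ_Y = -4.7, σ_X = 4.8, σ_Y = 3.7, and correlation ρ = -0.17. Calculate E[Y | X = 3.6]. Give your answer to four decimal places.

E[Y | X=x] = μ_Y + ρ(σ_Y/σ_X)(x − μ_X) for jointly normal variables.
E[Y | X=3.6] = -4.7 + (-0.17)·(3.7/4.8)·(3.6 − (-2.9)) = -4.7 + (-0.13104)·(6.5) = -5.5518.

-5.5518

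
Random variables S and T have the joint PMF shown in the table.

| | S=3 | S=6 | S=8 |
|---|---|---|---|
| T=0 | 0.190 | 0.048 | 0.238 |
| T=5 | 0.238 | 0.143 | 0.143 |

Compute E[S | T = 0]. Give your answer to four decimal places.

P(T = 0) = 0.476.
Σ S·P over the event = 3·(0.190) + 6·(0.048) + 8·(0.238) = 2.762.
E[S | T = 0] = (2.762) / (0.476) = 5.8025.

5.8025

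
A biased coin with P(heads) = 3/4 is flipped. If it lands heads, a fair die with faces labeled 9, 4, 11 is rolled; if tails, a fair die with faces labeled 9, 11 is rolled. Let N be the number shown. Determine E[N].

E[N | heads] = (9+4+11)/3 = 8.
E[N | tails] = (9+11)/2 = 10.
E[N] = (3/4)·(8) + (1/4)·(10) = 17/2.

17/2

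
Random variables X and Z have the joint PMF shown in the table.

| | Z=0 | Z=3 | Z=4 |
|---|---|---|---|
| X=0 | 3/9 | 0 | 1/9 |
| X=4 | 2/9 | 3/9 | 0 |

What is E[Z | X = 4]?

9/5

P(X = 4) = 5/9.
Σ Z·P over the event = 0·(2/9) + 3·(3/9) = 1.
E[Z | X = 4] = (1) / (5/9) = 9/5.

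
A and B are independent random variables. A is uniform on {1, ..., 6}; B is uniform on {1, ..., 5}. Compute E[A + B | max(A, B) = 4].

44/7

Outcomes with max(A, B) = 4: (1,4), (2,4), (3,4), (4,1), (4,2), (4,3), (4,4), each with probability 1/30.
E[A + B | max(A, B) = 4] = (5 + 6 + 7 + 5 + 6 + 7 + 8) / 7 = 44/7.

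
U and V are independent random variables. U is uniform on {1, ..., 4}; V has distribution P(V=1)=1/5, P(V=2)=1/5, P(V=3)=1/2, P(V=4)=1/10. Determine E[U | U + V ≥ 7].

P(U + V ≥ 7) = 7/40.
Summing U·P(x,y) over outcomes with U + V ≥ 7 gives 27/40.
E[U | U + V ≥ 7] = (27/40) / (7/40) = 27/7.

27/7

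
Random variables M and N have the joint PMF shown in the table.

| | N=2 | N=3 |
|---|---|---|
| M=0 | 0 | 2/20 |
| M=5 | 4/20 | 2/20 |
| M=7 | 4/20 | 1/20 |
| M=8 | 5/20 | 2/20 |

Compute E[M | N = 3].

33/7

P(N = 3) = 7/20.
Σ M·P over the event = 0·(2/20) + 5·(2/20) + 7·(1/20) + 8·(2/20) = 33/20.
E[M | N = 3] = (33/20) / (7/20) = 33/7.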